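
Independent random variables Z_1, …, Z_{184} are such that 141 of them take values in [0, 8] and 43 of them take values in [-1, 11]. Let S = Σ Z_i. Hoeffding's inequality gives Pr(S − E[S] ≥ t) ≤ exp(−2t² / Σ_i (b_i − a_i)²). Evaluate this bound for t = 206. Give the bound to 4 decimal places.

Σ(b_i − a_i)² = 141·8² + 43·12² = 15216.
Exponent = 2·206² / 15216 = 5.57781.
Bound = exp(−5.57781) = 0.00378.

0.0038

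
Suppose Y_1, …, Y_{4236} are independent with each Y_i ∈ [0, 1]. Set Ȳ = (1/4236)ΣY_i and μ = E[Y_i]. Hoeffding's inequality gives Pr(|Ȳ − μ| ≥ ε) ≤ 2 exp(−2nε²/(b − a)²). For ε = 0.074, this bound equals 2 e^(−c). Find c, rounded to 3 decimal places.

46.393

c = 2nε²/(b − a)² = 2·4236·0.074² / 1² = 46.3927.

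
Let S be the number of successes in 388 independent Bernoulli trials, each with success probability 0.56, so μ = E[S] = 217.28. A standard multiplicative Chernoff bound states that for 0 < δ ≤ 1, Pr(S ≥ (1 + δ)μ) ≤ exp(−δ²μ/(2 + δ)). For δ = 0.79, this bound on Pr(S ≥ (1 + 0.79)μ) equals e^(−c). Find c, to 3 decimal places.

48.604

c = δ²μ/(2 + δ) = 0.79²·217.28/(2 + 0.79) = 48.6037.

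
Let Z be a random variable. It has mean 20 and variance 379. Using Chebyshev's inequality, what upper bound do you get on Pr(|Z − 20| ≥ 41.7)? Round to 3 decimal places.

0.218

Chebyshev: Pr(|Z − μ| ≥ t) ≤ Var(Z)/t².
Bound = 379 / 1738.89 = 0.2180.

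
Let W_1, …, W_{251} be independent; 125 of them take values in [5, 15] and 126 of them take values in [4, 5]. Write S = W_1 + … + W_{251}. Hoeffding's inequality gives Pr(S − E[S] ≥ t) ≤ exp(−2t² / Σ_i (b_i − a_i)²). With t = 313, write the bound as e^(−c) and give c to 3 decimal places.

Σ(b_i − a_i)² = 125·10² + 126·1² = 12626.
c = 2t² / 12626 = 2·313² / 12626 = 15.5186.

15.519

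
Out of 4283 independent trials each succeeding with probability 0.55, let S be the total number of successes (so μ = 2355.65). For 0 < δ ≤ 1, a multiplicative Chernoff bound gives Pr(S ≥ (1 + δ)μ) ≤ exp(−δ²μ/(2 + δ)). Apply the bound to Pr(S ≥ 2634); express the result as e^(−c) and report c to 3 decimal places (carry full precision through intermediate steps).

15.528

Write 2634 = (1 + δ)μ, so δ = 2634/2355.65 − 1 = 0.1181627…
Then the exponent is δ²μ/(2 + δ) = (2634 − μ)² / (μ·(2 + δ)) = 15.527887.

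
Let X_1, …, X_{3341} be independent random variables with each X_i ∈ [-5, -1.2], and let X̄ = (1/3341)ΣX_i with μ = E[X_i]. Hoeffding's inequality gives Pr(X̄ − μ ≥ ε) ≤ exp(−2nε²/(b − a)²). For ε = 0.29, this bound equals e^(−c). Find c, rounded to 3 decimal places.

c = 2nε²/(b − a)² = 2·3341·0.29² / 3.8² = 38.9166.

38.917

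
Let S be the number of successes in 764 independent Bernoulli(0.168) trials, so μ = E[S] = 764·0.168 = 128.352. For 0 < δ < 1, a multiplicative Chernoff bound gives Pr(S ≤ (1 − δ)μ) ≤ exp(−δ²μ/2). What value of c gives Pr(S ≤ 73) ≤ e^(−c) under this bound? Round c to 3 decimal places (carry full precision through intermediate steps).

Write 73 = (1 − δ)μ, so δ = 1 − 73/128.352 = 0.4312516…
Then the exponent is δ²μ/2 = (μ − 73)²/(2μ) = 11.935318.

11.935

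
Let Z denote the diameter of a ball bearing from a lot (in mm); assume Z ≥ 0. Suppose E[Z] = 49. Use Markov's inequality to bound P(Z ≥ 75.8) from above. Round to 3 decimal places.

0.646

Markov's inequality: for a non-negative random variable, P(Z ≥ a) ≤ E[Z]/a.
Here E[Z] = 49 and a = 75.8, so the bound is 49/75.8 = 0.6464.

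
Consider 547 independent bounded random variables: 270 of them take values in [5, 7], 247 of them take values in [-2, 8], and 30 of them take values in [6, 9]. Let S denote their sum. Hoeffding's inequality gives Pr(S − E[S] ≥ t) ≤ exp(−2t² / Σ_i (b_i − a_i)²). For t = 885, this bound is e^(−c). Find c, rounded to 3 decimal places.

60.132

Σ(b_i − a_i)² = 270·2² + 247·10² + 30·3² = 26050.
c = 2t² / 26050 = 2·885² / 26050 = 60.1324.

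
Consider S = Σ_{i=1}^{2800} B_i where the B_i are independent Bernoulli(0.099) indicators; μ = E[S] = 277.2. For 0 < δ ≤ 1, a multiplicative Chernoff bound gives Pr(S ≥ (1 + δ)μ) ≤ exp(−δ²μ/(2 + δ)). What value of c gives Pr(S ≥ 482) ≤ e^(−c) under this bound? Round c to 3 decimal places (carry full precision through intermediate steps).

Write 482 = (1 + δ)μ, so δ = 482/277.2 − 1 = 0.7388167…
Then the exponent is δ²μ/(2 + δ) = (482 − μ)² / (μ·(2 + δ)) = 55.246365.

55.246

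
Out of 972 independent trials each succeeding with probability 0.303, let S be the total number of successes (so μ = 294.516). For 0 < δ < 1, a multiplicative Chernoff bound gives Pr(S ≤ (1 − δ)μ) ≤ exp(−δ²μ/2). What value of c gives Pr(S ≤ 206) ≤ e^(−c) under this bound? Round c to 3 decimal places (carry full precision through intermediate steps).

Write 206 = (1 − δ)μ, so δ = 1 − 206/294.516 = 0.3005473…
Then the exponent is δ²μ/2 = (μ − 206)²/(2μ) = 13.301624.

13.302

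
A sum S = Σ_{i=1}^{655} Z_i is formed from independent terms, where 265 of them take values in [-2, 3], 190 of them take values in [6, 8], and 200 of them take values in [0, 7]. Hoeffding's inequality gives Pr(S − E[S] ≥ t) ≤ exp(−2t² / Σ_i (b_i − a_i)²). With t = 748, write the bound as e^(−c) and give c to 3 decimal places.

65.115

Σ(b_i − a_i)² = 265·5² + 190·2² + 200·7² = 17185.
c = 2t² / 17185 = 2·748² / 17185 = 65.1154.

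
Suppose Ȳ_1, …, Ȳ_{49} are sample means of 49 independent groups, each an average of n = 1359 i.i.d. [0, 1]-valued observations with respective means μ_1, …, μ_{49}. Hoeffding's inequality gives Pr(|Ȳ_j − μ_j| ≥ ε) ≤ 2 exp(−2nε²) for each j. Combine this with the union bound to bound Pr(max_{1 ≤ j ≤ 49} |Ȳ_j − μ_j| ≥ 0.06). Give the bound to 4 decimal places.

0.0055

Per-experiment Hoeffding bound: 2·exp(−2·1359·0.06²) = 2·exp(−9.78480) = 0.0001126.
Union bound over 49 events: 49·0.0001126 = 0.00552.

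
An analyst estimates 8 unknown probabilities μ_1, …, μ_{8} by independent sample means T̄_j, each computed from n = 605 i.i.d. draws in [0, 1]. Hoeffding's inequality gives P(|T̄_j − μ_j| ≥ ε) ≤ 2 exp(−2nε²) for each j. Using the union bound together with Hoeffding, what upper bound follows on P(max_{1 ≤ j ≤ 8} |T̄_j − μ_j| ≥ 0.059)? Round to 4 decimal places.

Per-experiment Hoeffding bound: 2·exp(−2·605·0.059²) = 2·exp(−4.21201) = 0.029633.
Union bound over 8 events: 8·0.029633 = 0.23706.

0.2371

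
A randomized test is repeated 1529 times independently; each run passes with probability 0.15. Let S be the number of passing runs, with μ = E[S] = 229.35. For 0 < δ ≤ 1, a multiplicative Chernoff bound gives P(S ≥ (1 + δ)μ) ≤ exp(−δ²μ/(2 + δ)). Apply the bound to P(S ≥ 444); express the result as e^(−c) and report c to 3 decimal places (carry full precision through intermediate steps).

68.426

Write 444 = (1 + δ)μ, so δ = 444/229.35 − 1 = 0.9359058…
Then the exponent is δ²μ/(2 + δ) = (444 − μ)² / (μ·(2 + δ)) = 68.425963.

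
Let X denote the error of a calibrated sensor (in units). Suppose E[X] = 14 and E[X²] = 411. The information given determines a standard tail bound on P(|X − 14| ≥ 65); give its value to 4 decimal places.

The first two moments determine the variance, so Chebyshev's inequality is the sharpest standard bound available.
Var(X) = E[X²] − (E[X])² = 411 − 196 = 215.
Chebyshev's inequality: P(|X − μ| ≥ t) ≤ Var(X)/t² = 215/4225 = 0.0509.

0.0509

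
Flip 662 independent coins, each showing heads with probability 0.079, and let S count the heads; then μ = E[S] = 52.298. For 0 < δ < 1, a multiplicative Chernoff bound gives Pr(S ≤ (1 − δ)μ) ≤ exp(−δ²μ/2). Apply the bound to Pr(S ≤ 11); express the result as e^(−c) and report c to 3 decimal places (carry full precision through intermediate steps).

Write 11 = (1 − δ)μ, so δ = 1 − 11/52.298 = 0.7896669…
Then the exponent is δ²μ/2 = (μ − 11)²/(2μ) = 16.305832.

16.306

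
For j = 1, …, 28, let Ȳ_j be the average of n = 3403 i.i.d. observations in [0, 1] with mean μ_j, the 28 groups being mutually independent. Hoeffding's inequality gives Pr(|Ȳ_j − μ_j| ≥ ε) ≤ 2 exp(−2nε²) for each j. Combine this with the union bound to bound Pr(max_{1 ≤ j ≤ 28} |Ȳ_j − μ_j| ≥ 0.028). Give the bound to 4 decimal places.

0.2697

Per-experiment Hoeffding bound: 2·exp(−2·3403·0.028²) = 2·exp(−5.33590) = 0.0096311.
Union bound over 28 events: 28·0.0096311 = 0.26967.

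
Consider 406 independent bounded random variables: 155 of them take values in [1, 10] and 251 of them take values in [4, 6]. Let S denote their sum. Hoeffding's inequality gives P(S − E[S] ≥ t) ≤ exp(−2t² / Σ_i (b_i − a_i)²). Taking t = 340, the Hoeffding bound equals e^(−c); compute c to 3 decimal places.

17.051

Σ(b_i − a_i)² = 155·9² + 251·2² = 13559.
c = 2t² / 13559 = 2·340² / 13559 = 17.0514.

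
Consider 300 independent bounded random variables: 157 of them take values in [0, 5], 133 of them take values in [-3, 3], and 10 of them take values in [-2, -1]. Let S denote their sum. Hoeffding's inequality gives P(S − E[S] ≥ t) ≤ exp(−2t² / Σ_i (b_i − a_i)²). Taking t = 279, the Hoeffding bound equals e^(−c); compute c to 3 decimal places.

Σ(b_i − a_i)² = 157·5² + 133·6² + 10·1² = 8723.
c = 2t² / 8723 = 2·279² / 8723 = 17.8473.

17.847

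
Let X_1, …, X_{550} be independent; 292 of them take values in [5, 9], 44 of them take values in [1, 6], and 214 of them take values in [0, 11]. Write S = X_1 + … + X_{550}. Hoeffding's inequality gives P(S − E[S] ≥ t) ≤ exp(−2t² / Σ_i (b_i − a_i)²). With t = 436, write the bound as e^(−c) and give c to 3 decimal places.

Σ(b_i − a_i)² = 292·4² + 44·5² + 214·11² = 31666.
c = 2t² / 31666 = 2·436² / 31666 = 12.0063.

12.006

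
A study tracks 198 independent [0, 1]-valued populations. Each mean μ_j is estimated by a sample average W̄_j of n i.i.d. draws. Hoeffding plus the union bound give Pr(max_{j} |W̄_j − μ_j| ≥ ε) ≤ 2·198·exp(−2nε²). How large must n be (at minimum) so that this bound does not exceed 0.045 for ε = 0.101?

Need 2·198·exp(−2nε²) ≤ 0.045, i.e. exp(−2nε²) ≤ 0.045/396.
So 2nε² ≥ ln(396/0.045) = 9.082507.
Hence n ≥ 9.082507/(2·0.101²) = 445.177.
The smallest integer n is 446.

446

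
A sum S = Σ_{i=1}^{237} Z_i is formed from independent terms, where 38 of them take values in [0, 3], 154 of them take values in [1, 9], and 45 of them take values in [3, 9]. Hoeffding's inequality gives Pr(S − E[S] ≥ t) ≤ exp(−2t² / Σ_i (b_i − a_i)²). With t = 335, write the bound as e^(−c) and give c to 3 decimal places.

18.992

Σ(b_i − a_i)² = 38·3² + 154·8² + 45·6² = 11818.
c = 2t² / 11818 = 2·335² / 11818 = 18.9922.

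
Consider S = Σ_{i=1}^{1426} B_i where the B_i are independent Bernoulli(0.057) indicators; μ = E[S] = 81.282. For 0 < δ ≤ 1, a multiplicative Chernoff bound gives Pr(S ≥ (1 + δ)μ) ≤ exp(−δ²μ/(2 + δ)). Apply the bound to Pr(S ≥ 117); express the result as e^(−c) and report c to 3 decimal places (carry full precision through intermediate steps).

Write 117 = (1 + δ)μ, so δ = 117/81.282 − 1 = 0.4394331…
Then the exponent is δ²μ/(2 + δ) = (117 − μ)² / (μ·(2 + δ)) = 6.434147.

6.434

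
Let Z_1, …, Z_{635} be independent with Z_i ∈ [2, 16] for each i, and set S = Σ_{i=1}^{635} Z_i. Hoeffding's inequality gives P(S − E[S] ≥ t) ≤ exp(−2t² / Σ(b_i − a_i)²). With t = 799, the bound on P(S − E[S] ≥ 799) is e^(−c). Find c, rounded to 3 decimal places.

Σ(b_i − a_i)² = 635·(14)² = 124460.
c = 2t²/124460 = 2·799²/124460 = 10.2587.

10.259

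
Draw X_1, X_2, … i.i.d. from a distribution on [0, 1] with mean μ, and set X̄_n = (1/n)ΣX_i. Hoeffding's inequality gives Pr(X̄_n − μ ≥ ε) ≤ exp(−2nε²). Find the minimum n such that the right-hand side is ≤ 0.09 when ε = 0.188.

35

Require exp(−2nε²) ≤ 0.09, i.e. 2nε² ≥ ln(1/0.09) = 2.407946.
So n ≥ 2.407946 / (2·0.188²) = 34.064.
The smallest integer n is 35.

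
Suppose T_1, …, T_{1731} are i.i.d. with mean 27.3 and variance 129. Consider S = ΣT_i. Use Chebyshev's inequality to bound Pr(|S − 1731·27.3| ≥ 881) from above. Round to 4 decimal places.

0.2877

Var(S) = n·Var(T_i) = 1731·129 = 223299.
Chebyshev: Pr(|S − 1731·27.3| ≥ 881) ≤ Var(S)/881² = 223299/776161 = 0.2877.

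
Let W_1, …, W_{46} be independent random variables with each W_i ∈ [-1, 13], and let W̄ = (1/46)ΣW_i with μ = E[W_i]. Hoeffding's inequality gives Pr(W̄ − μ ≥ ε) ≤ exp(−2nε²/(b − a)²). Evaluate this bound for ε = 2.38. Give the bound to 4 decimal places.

0.0700

Exponent: 2nε²/(b − a)² = 2·46·2.38² / 14² = 2.65880.
Bound = exp(−2.65880) = 0.07003.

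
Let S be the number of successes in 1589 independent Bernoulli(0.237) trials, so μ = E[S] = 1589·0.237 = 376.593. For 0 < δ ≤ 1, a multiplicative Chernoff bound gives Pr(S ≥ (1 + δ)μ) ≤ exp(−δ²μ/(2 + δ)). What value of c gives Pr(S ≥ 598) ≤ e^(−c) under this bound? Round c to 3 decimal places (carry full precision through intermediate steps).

50.299

Write 598 = (1 + δ)μ, so δ = 598/376.593 − 1 = 0.5879212…
Then the exponent is δ²μ/(2 + δ) = (598 − μ)² / (μ·(2 + δ)) = 50.299007.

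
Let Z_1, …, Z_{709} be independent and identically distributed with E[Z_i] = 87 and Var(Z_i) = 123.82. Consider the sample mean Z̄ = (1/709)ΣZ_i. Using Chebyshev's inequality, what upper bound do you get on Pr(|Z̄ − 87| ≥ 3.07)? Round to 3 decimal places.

Var(Z̄) = Var(Z_i)/n = 123.82/709 = 0.17464.
Chebyshev: Pr(|Z̄ − 87| ≥ 3.07) ≤ Var(Z̄)/(3.07)² = 123.82/(709·3.07²) = 0.0185.

0.019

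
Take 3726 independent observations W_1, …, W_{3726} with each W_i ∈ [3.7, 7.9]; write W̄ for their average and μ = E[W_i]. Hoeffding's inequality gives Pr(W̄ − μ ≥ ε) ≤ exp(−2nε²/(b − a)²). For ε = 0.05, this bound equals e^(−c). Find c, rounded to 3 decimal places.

c = 2nε²/(b − a)² = 2·3726·0.05² / 4.2² = 1.0561.

1.056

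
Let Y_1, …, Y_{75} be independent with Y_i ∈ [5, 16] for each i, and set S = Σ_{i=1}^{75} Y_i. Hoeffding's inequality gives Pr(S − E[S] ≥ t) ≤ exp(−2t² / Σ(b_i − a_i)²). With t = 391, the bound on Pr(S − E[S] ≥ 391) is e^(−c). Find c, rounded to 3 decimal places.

Σ(b_i − a_i)² = 75·(11)² = 9075.
c = 2t²/9075 = 2·391²/9075 = 33.6928.

33.693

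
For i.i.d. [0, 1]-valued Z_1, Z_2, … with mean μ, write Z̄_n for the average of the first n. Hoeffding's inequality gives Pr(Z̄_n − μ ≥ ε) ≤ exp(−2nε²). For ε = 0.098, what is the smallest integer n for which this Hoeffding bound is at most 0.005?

276

Require exp(−2nε²) ≤ 0.005, i.e. 2nε² ≥ ln(1/0.005) = 5.298317.
So n ≥ 5.298317 / (2·0.098²) = 275.839.
The smallest integer n is 276.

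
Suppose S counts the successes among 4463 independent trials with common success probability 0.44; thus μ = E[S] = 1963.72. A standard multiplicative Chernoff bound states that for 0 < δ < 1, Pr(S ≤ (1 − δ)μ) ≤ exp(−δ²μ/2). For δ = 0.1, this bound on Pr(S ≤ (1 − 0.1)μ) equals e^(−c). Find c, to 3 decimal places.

c = δ²μ/2 = 0.1²·1963.72/2 = 9.8186.

9.819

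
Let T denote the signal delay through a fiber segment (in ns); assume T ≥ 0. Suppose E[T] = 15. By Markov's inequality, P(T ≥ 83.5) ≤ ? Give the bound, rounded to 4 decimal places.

Markov's inequality: for a non-negative random variable, P(T ≥ a) ≤ E[T]/a.
Here E[T] = 15 and a = 83.5, so the bound is 15/83.5 = 0.1796.

0.1796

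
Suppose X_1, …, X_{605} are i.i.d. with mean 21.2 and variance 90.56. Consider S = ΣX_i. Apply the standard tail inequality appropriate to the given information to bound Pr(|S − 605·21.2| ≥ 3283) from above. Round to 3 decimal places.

0.005

With mean and variance of each term known, Chebyshev's inequality bounds the deviation of the sum (or sample mean).
Var(S) = n·Var(X_i) = 605·90.56 = 54788.8.
Chebyshev: Pr(|S − 605·21.2| ≥ 3283) ≤ Var(S)/3283² = 54788.8/10778089 = 0.0051.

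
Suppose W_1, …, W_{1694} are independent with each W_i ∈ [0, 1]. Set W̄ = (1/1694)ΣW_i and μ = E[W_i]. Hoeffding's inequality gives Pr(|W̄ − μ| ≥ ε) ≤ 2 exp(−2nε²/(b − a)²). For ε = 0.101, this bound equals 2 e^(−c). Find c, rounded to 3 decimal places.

34.561

c = 2nε²/(b − a)² = 2·1694·0.101² / 1² = 34.5610.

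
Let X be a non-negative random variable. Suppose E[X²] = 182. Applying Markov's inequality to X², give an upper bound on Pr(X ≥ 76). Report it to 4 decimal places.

Since X ≥ 0, the event {X ≥ 76} is the same as {X² ≥ 5776}.
Markov's inequality applied to X² gives Pr(X² ≥ 5776) ≤ E[X²]/5776 = 182/5776 = 0.0315.

0.0315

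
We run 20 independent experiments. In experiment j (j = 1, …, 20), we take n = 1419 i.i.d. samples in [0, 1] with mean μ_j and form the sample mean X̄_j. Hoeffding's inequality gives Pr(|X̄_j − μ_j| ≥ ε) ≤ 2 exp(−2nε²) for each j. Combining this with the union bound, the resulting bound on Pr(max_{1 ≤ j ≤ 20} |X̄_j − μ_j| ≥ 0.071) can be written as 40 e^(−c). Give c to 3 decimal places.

Union bound over the 20 events: Pr(max_{1 ≤ j ≤ 20} |X̄_j − μ_j| ≥ 0.071) ≤ 20·2·exp(−2nε²) = 40 exp(−2·1419·0.071²).
So c = 2·1419·0.071² = 14.3064.

14.306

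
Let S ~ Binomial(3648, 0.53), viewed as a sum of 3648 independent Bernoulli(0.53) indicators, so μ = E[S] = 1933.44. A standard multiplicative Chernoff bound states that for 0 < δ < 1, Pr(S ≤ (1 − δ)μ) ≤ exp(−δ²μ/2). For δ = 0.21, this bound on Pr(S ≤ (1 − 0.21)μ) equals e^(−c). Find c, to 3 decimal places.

42.632

c = δ²μ/2 = 0.21²·1933.44/2 = 42.6324.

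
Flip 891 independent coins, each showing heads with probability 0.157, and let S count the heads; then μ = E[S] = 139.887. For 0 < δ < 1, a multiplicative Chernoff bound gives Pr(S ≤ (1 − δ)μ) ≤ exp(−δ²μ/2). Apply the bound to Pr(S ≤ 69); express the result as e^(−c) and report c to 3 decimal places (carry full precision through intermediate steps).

17.961

Write 69 = (1 − δ)μ, so δ = 1 − 69/139.887 = 0.5067447…
Then the exponent is δ²μ/2 = (μ − 69)²/(2μ) = 17.960807.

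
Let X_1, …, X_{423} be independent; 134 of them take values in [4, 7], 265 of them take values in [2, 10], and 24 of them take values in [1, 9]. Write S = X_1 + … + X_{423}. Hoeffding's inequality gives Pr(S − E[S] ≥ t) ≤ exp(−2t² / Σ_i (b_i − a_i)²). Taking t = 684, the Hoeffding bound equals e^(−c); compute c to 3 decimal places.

Σ(b_i − a_i)² = 134·3² + 265·8² + 24·8² = 19702.
c = 2t² / 19702 = 2·684² / 19702 = 47.4932.

47.493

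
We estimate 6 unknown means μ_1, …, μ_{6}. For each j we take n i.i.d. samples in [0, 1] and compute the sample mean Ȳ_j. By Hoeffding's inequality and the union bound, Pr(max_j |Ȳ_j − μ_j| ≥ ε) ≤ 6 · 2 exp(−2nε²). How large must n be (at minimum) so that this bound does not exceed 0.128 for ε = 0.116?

Need 2·6·exp(−2nε²) ≤ 0.128, i.e. exp(−2nε²) ≤ 0.128/12.
So 2nε² ≥ ln(12/0.128) = 4.540632.
Hence n ≥ 4.540632/(2·0.116²) = 168.721.
The smallest integer n is 169.

169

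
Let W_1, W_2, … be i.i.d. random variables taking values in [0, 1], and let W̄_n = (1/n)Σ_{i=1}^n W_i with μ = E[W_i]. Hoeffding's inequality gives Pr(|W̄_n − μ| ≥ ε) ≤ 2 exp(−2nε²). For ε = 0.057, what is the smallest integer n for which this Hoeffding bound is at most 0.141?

409

Require 2·exp(−2nε²) ≤ 0.141, i.e. 2nε² ≥ ln(2/0.141) = 2.652143.
So n ≥ 2.652143 / (2·0.057²) = 408.148.
The smallest integer n is 409.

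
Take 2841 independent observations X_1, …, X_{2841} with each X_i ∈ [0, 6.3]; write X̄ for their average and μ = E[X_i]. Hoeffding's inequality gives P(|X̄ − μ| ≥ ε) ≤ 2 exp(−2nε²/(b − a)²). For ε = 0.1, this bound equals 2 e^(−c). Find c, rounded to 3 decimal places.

1.432

c = 2nε²/(b − a)² = 2·2841·0.1² / 6.3² = 1.4316.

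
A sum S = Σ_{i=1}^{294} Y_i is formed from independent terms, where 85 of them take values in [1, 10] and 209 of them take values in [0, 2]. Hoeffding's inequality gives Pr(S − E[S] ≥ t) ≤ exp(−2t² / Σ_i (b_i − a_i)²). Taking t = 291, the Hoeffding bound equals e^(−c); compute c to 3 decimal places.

Σ(b_i − a_i)² = 85·9² + 209·2² = 7721.
c = 2t² / 7721 = 2·291² / 7721 = 21.9352.

21.935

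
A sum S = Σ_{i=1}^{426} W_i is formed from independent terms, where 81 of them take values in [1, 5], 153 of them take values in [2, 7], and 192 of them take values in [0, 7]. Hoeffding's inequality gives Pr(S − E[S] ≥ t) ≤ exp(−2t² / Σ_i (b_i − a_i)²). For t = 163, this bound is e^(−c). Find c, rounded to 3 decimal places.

3.657

Σ(b_i − a_i)² = 81·4² + 153·5² + 192·7² = 14529.
c = 2t² / 14529 = 2·163² / 14529 = 3.6574.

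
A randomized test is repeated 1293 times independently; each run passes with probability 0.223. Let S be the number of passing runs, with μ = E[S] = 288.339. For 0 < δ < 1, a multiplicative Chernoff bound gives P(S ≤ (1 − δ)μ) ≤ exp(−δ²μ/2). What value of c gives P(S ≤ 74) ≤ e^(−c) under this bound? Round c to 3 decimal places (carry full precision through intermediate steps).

Write 74 = (1 − δ)μ, so δ = 1 − 74/288.339 = 0.7433576…
Then the exponent is δ²μ/2 = (μ − 74)²/(2μ) = 79.665267.

79.665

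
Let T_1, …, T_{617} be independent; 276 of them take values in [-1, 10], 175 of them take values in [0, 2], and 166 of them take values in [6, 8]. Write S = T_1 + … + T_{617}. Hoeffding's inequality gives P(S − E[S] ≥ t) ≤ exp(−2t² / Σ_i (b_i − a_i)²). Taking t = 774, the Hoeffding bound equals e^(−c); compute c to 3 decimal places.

Σ(b_i − a_i)² = 276·11² + 175·2² + 166·2² = 34760.
c = 2t² / 34760 = 2·774² / 34760 = 34.4693.

34.469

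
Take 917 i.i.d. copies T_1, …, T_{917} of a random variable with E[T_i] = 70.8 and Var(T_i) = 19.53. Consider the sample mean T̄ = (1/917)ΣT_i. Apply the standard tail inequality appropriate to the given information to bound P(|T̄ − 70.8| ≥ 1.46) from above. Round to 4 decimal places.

0.0100

With mean and variance of each term known, Chebyshev's inequality bounds the deviation of the sum (or sample mean).
Var(T̄) = Var(T_i)/n = 19.53/917 = 0.021298.
Chebyshev: P(|T̄ − 70.8| ≥ 1.46) ≤ Var(T̄)/(1.46)² = 19.53/(917·1.46²) = 0.0100.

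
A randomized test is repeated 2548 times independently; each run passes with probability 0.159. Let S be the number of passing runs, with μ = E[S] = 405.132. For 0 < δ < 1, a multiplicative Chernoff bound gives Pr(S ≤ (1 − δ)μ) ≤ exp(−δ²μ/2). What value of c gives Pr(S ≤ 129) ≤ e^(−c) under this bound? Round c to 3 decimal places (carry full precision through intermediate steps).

Write 129 = (1 − δ)μ, so δ = 1 − 129/405.132 = 0.6815853…
Then the exponent is δ²μ/2 = (μ − 129)²/(2μ) = 94.103751.

94.104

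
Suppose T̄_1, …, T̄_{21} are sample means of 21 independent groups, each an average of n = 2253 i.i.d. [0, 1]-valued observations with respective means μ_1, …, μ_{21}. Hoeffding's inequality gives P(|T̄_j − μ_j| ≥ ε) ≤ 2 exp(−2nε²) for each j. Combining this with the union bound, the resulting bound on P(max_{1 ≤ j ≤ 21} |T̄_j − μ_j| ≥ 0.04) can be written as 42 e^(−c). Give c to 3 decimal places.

7.210

Union bound over the 21 events: P(max_{1 ≤ j ≤ 21} |T̄_j − μ_j| ≥ 0.04) ≤ 21·2·exp(−2nε²) = 42 exp(−2·2253·0.04²).
So c = 2·2253·0.04² = 7.2096.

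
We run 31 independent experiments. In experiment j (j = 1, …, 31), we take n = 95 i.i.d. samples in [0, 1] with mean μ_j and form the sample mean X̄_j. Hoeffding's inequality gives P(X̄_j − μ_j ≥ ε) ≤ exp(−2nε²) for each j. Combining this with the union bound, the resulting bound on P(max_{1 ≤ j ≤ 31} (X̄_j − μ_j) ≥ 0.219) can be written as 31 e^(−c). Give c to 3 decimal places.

9.113

Union bound over the 31 events: P(max_{1 ≤ j ≤ 31} (X̄_j − μ_j) ≥ 0.219) ≤ 31·exp(−2nε²) = 31 exp(−2·95·0.219²).
So c = 2·95·0.219² = 9.1126.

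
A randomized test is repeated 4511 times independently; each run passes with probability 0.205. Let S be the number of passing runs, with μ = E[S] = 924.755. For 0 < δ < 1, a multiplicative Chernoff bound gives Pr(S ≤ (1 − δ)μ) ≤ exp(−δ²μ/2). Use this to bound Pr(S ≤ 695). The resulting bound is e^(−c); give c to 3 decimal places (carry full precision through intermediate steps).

28.541

Write 695 = (1 − δ)μ, so δ = 1 − 695/924.755 = 0.2484496…
Then the exponent is δ²μ/2 = (μ − 695)²/(2μ) = 28.541268.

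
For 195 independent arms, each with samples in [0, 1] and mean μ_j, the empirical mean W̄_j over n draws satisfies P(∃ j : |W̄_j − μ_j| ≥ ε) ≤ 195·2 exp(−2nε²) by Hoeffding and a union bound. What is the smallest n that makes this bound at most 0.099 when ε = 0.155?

Need 2·195·exp(−2nε²) ≤ 0.099, i.e. exp(−2nε²) ≤ 0.099/390.
So 2nε² ≥ ln(390/0.099) = 8.278782.
Hence n ≥ 8.278782/(2·0.155²) = 172.295.
The smallest integer n is 173.

173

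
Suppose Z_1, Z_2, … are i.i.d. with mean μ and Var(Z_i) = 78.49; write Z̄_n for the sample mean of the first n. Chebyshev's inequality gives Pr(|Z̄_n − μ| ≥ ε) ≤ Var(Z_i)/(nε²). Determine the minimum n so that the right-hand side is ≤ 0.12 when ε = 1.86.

Require 78.49/(n·1.86²) ≤ 0.12, i.e. n ≥ 78.49/(0.12·1.86²) = 189.063.
The smallest integer n is 190.

190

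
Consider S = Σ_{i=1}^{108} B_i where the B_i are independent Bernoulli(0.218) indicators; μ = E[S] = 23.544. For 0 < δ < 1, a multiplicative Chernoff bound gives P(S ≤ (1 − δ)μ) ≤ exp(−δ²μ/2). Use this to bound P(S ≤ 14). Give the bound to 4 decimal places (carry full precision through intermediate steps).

Write 14 = (1 − δ)μ, so δ = 1 − 14/23.544 = 0.4053687…
Then the exponent is δ²μ/2 = (μ − 14)²/(2μ) = 1.934419.
Bound = exp(−1.934419) = 0.14451.

0.1445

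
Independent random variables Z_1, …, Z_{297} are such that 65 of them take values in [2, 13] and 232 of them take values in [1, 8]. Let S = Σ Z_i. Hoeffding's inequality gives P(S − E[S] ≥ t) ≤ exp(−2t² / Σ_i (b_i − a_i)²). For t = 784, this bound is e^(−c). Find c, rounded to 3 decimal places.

63.917

Σ(b_i − a_i)² = 65·11² + 232·7² = 19233.
c = 2t² / 19233 = 2·784² / 19233 = 63.9168.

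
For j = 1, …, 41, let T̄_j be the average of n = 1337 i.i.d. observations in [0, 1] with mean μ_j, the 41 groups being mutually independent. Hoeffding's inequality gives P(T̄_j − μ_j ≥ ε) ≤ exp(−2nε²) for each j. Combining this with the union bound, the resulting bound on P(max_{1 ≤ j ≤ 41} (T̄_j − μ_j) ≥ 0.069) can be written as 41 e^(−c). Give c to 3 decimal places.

Union bound over the 41 events: P(max_{1 ≤ j ≤ 41} (T̄_j − μ_j) ≥ 0.069) ≤ 41·exp(−2nε²) = 41 exp(−2·1337·0.069²).
So c = 2·1337·0.069² = 12.7309.

12.731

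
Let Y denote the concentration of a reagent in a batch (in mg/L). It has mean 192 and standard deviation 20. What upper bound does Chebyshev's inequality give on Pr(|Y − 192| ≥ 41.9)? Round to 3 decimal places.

0.228

Chebyshev: Pr(|Y − μ| ≥ t) ≤ Var(Y)/t².
Var(Y) = σ² = 20² = 400.
Bound = 400 / 1755.61 = 0.2278.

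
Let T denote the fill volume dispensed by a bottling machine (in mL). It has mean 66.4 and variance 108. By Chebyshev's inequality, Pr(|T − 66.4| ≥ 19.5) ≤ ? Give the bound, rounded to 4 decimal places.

0.2840

Chebyshev: Pr(|T − μ| ≥ t) ≤ Var(T)/t².
Bound = 108 / 380.25 = 0.2840.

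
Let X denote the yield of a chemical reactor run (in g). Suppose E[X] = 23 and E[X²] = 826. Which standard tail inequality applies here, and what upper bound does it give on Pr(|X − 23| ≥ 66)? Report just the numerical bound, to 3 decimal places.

The first two moments determine the variance, so Chebyshev's inequality is the sharpest standard bound available.
Var(X) = E[X²] − (E[X])² = 826 − 529 = 297.
Chebyshev's inequality: Pr(|X − μ| ≥ t) ≤ Var(X)/t² = 297/4356 = 0.0682.

0.068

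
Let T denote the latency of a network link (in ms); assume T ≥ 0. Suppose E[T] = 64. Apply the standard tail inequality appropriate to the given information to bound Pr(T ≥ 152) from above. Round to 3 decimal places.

0.421

Only the mean of a non-negative variable is known, so Markov's inequality is the applicable tail bound.
Markov's inequality: for a non-negative random variable, Pr(T ≥ a) ≤ E[T]/a.
Here E[T] = 64 and a = 152, so the bound is 64/152 = 0.4211.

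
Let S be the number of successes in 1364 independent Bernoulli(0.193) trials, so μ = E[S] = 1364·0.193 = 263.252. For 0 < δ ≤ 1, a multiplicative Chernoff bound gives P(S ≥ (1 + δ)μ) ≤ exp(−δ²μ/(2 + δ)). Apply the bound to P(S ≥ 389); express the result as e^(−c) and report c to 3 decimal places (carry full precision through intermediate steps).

24.243

Write 389 = (1 + δ)μ, so δ = 389/263.252 − 1 = 0.4776716…
Then the exponent is δ²μ/(2 + δ) = (389 − μ)² / (μ·(2 + δ)) = 24.243022.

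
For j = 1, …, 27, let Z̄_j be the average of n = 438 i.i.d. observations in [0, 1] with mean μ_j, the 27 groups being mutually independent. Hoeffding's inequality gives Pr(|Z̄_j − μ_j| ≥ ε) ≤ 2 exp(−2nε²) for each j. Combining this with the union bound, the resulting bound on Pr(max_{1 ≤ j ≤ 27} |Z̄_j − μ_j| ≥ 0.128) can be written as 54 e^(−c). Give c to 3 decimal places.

14.352

Union bound over the 27 events: Pr(max_{1 ≤ j ≤ 27} |Z̄_j − μ_j| ≥ 0.128) ≤ 27·2·exp(−2nε²) = 54 exp(−2·438·0.128²).
So c = 2·438·0.128² = 14.3524.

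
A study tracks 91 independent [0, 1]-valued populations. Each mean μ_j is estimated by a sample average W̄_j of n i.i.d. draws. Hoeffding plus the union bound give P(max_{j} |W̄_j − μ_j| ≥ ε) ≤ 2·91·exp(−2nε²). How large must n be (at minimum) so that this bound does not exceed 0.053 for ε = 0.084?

577

Need 2·91·exp(−2nε²) ≤ 0.053, i.e. exp(−2nε²) ≤ 0.053/182.
So 2nε² ≥ ln(182/0.053) = 8.141470.
Hence n ≥ 8.141470/(2·0.084²) = 576.918.
The smallest integer n is 577.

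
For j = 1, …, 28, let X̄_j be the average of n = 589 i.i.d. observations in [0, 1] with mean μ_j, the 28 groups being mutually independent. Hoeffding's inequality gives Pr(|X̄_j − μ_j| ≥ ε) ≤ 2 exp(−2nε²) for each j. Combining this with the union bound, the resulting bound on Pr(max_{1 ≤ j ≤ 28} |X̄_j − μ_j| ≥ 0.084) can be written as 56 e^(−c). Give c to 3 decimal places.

Union bound over the 28 events: Pr(max_{1 ≤ j ≤ 28} |X̄_j − μ_j| ≥ 0.084) ≤ 28·2·exp(−2nε²) = 56 exp(−2·589·0.084²).
So c = 2·589·0.084² = 8.3120.

8.312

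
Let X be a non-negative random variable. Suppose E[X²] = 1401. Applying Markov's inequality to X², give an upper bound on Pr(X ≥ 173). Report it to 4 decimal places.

0.0468

Since X ≥ 0, the event {X ≥ 173} is the same as {X² ≥ 29929}.
Markov's inequality applied to X² gives Pr(X² ≥ 29929) ≤ E[X²]/29929 = 1401/29929 = 0.0468.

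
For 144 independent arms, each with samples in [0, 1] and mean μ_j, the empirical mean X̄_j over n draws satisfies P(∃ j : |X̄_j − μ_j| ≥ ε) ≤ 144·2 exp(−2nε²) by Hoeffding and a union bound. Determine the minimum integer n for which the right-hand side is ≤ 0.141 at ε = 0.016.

Need 2·144·exp(−2nε²) ≤ 0.141, i.e. exp(−2nε²) ≤ 0.141/288.
So 2nε² ≥ ln(288/0.141) = 7.621956.
Hence n ≥ 7.621956/(2·0.016²) = 14886.633.
The smallest integer n is 14887.

14887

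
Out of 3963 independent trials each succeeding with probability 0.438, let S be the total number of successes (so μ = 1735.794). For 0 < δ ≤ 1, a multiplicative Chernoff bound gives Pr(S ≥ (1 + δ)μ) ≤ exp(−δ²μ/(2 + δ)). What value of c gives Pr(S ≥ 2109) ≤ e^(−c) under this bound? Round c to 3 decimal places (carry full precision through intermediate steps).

Write 2109 = (1 + δ)μ, so δ = 2109/1735.794 − 1 = 0.2150059…
Then the exponent is δ²μ/(2 + δ) = (2109 − μ)² / (μ·(2 + δ)) = 36.226315.

36.226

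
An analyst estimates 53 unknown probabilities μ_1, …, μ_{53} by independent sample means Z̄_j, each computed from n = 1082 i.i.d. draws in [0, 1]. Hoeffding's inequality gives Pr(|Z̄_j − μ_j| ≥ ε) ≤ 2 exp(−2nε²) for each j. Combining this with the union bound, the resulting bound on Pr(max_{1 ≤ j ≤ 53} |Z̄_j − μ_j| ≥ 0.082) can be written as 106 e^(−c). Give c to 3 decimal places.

Union bound over the 53 events: Pr(max_{1 ≤ j ≤ 53} |Z̄_j − μ_j| ≥ 0.082) ≤ 53·2·exp(−2nε²) = 106 exp(−2·1082·0.082²).
So c = 2·1082·0.082² = 14.5507.

14.551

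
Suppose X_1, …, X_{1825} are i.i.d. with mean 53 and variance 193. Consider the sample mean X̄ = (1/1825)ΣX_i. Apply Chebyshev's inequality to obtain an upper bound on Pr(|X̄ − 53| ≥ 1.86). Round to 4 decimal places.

0.0306

Var(X̄) = Var(X_i)/n = 193/1825 = 0.10575.
Chebyshev: Pr(|X̄ − 53| ≥ 1.86) ≤ Var(X̄)/(1.86)² = 193/(1825·1.86²) = 0.0306.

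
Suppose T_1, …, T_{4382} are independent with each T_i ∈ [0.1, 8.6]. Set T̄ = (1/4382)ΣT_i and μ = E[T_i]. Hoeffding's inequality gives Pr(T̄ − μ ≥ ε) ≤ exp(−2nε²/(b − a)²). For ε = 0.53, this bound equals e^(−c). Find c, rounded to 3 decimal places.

c = 2nε²/(b − a)² = 2·4382·0.53² / 8.5² = 34.0735.

34.073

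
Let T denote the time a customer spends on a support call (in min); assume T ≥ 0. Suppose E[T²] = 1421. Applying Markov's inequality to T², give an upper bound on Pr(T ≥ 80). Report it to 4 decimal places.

Since T ≥ 0, the event {T ≥ 80} is the same as {T² ≥ 6400}.
Markov's inequality applied to T² gives Pr(T² ≥ 6400) ≤ E[T²]/6400 = 1421/6400 = 0.2220.

0.2220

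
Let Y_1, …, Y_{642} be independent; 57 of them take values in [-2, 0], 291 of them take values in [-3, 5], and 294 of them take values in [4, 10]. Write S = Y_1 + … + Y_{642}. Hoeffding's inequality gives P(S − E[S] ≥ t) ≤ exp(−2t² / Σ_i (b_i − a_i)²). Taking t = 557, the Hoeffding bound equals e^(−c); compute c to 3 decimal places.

21.080

Σ(b_i − a_i)² = 57·2² + 291·8² + 294·6² = 29436.
c = 2t² / 29436 = 2·557² / 29436 = 21.0796.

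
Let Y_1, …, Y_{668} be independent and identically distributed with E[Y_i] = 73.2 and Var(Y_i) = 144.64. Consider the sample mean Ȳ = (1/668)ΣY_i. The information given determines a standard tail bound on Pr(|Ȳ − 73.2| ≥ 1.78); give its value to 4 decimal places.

0.0683

With mean and variance of each term known, Chebyshev's inequality bounds the deviation of the sum (or sample mean).
Var(Ȳ) = Var(Y_i)/n = 144.64/668 = 0.21653.
Chebyshev: Pr(|Ȳ − 73.2| ≥ 1.78) ≤ Var(Ȳ)/(1.78)² = 144.64/(668·1.78²) = 0.0683.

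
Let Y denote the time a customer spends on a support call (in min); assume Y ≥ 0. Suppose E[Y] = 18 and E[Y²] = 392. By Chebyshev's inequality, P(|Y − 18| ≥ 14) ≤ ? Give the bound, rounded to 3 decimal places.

0.347

Var(Y) = E[Y²] − (E[Y])² = 392 − 324 = 68.
Chebyshev's inequality: P(|Y − μ| ≥ t) ≤ Var(Y)/t² = 68/196 = 0.3469.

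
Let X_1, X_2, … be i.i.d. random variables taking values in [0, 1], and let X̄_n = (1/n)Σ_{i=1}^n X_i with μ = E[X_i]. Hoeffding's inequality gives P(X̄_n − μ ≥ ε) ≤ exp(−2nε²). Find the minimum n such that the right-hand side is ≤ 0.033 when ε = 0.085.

Require exp(−2nε²) ≤ 0.033, i.e. 2nε² ≥ ln(1/0.033) = 3.411248.
So n ≥ 3.411248 / (2·0.085²) = 236.073.
The smallest integer n is 237.

237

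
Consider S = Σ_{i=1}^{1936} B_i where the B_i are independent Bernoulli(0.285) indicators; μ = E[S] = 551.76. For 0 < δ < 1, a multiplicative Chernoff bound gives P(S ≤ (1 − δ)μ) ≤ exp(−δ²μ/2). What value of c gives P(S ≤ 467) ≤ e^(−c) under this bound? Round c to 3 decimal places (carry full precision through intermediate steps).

Write 467 = (1 − δ)μ, so δ = 1 − 467/551.76 = 0.1536175…
Then the exponent is δ²μ/2 = (μ − 467)²/(2μ) = 6.510310.

6.510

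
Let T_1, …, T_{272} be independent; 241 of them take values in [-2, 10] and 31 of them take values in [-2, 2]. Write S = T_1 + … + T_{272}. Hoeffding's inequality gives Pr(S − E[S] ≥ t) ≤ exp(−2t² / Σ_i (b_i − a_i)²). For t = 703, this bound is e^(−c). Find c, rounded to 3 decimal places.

Σ(b_i − a_i)² = 241·12² + 31·4² = 35200.
c = 2t² / 35200 = 2·703² / 35200 = 28.0801.

28.080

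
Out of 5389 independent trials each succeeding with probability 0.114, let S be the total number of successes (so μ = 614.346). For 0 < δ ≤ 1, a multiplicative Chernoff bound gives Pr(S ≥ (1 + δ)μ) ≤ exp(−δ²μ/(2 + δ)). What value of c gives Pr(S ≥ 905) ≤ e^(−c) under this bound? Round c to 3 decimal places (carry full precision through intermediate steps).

55.603

Write 905 = (1 + δ)μ, so δ = 905/614.346 − 1 = 0.4731112…
Then the exponent is δ²μ/(2 + δ) = (905 − μ)² / (μ·(2 + δ)) = 55.602705.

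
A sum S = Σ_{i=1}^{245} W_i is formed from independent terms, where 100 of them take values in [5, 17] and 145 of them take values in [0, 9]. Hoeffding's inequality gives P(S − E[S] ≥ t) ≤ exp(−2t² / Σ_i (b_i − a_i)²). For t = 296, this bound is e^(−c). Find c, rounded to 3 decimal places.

6.702

Σ(b_i − a_i)² = 100·12² + 145·9² = 26145.
c = 2t² / 26145 = 2·296² / 26145 = 6.7023.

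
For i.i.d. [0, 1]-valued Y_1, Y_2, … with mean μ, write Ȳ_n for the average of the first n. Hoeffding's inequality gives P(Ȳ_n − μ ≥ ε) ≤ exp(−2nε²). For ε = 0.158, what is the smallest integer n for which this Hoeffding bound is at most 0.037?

67

Require exp(−2nε²) ≤ 0.037, i.e. 2nε² ≥ ln(1/0.037) = 3.296837.
So n ≥ 3.296837 / (2·0.158²) = 66.032.
The smallest integer n is 67.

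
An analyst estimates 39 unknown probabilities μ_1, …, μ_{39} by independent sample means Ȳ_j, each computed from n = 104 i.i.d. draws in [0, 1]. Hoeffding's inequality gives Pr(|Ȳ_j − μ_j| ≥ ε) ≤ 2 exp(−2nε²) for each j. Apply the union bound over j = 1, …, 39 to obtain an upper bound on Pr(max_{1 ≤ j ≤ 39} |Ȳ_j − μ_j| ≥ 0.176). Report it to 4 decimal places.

Per-experiment Hoeffding bound: 2·exp(−2·104·0.176²) = 2·exp(−6.44301) = 0.0031832.
Union bound over 39 events: 39·0.0031832 = 0.12415.

0.1241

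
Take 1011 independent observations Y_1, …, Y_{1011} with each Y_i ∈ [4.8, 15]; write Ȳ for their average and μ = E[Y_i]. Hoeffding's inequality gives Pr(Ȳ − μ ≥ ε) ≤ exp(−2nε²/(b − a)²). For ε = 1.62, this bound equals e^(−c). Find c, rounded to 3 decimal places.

51.005

c = 2nε²/(b − a)² = 2·1011·1.62² / 10.2² = 51.0048.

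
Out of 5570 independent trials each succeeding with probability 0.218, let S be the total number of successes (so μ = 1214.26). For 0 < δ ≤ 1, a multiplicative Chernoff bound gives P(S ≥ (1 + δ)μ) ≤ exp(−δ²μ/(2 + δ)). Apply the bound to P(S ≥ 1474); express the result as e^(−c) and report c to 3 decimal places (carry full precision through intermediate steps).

25.096

Write 1474 = (1 + δ)μ, so δ = 1474/1214.26 − 1 = 0.2139081…
Then the exponent is δ²μ/(2 + δ) = (1474 − μ)² / (μ·(2 + δ)) = 25.096110.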